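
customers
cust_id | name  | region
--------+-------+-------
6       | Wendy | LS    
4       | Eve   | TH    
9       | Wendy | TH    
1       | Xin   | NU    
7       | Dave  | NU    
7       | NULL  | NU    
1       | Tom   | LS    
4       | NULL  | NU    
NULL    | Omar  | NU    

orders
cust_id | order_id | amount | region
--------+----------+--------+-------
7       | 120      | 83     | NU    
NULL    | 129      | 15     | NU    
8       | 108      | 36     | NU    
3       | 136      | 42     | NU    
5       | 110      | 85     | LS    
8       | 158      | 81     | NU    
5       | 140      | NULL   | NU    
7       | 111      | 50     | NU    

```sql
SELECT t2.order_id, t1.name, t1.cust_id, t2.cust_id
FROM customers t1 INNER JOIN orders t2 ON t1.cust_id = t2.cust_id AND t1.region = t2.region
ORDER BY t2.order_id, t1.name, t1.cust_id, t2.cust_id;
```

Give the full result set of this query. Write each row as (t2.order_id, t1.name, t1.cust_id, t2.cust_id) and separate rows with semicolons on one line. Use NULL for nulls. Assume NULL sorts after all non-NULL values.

(111, Dave, 7, 7); (111, NULL, 7, 7); (120, Dave, 7, 7); (120, NULL, 7, 7)

INNER JOIN keeps only pairs where the ON condition holds.
Matching on t1.cust_id = t2.cust_id AND t1.region = t2.region. A NULL in a compared column never satisfies the condition.
- t1[0] cust_id=6, region=LS → no match; dropped.
- t1[1] cust_id=4, region=TH → no match; dropped.
- t1[2] cust_id=9, region=TH → no match; dropped.
- t1[3] cust_id=1, region=NU → no match; dropped.
- t1[4] cust_id=7, region=NU → 2 match(es) in t2 → 2 row(s).
- t1[5] cust_id=7, region=NU → 2 match(es) in t2 → 2 row(s).
- t1[6] cust_id=1, region=LS → no match; dropped.
- t1[7] cust_id=4, region=NU → no match; dropped.
- t1[8] cust_id=NULL, region=NU → no match; dropped.
After projecting and ordering:
t2.order_id | t1.name | t1.cust_id | t2.cust_id
111 | Dave | 7 | 7
111 | NULL | 7 | 7
120 | Dave | 7 | 7
120 | NULL | 7 | 7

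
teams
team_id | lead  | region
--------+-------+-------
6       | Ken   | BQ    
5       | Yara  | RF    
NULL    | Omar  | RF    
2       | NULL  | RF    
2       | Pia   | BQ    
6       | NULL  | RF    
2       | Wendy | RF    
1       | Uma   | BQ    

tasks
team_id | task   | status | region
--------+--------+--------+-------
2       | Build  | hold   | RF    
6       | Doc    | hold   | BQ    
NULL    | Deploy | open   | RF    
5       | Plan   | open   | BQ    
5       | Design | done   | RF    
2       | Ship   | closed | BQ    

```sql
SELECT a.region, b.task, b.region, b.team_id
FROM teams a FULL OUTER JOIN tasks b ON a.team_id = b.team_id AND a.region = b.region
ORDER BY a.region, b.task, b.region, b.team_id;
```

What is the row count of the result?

10

FULL OUTER JOIN keeps every row from both sides; unmatched rows get NULL for the other side's columns.
Matching on a.team_id = b.team_id AND a.region = b.region. A NULL in a compared column never satisfies the condition.
- team_id=6, region=BQ: 1 matching b row(s), so 1 row(s) emitted.
- team_id=5, region=RF: 1 matching b row(s), so 1 row(s) emitted.
- team_id=NULL, region=RF: no b row matches, row kept with b columns NULL.
- team_id=2, region=RF: 1 matching b row(s), so 1 row(s) emitted.
- team_id=2, region=BQ: 1 matching b row(s), so 1 row(s) emitted.
- team_id=6, region=RF: no b row matches, row kept with b columns NULL.
- team_id=2, region=RF: 1 matching b row(s), so 1 row(s) emitted.
- team_id=1, region=BQ: no b row matches, row kept with b columns NULL.
- plus 2 unmatched b row(s), each kept with NULL a columns.
Total: 5 matched + 5 padded = 10 rows.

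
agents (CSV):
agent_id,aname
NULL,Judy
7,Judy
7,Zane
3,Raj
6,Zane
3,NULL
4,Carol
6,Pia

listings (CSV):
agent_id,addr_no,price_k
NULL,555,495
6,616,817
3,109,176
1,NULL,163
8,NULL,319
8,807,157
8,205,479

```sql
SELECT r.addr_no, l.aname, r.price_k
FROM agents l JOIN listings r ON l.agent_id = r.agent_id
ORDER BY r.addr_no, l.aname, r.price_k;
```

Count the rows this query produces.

4

INNER JOIN keeps only pairs where the ON condition holds.
Matching on l.agent_id = r.agent_id. A NULL in a compared column never satisfies the condition.
- l (agent_id=NULL) has no partner → excluded.
- l (agent_id=7) has no partner → excluded.
- l (agent_id=7) has no partner → excluded.
- l (agent_id=3) pairs with 1 row(s) of r.
- l (agent_id=6) pairs with 1 row(s) of r.
- l (agent_id=3) pairs with 1 row(s) of r.
- l (agent_id=4) has no partner → excluded.
- l (agent_id=6) pairs with 1 row(s) of r.
Total: 4 rows.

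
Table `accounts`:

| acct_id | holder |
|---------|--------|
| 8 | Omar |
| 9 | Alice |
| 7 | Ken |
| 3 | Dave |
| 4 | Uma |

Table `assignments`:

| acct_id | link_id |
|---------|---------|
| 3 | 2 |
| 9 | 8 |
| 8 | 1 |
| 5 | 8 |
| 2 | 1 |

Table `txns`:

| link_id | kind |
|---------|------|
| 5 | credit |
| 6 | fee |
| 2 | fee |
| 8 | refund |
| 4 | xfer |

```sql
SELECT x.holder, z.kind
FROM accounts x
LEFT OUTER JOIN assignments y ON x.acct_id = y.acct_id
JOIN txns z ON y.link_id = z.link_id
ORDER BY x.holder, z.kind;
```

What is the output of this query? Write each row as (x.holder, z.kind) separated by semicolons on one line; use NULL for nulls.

Joins associate left-to-right: accounts LEFT JOIN assignments on acct_id gives 5 intermediate row(s).
Then INNER JOIN `txns z` on link_id: keep only rows whose y.link_id appears in z.

(Alice, refund); (Dave, fee)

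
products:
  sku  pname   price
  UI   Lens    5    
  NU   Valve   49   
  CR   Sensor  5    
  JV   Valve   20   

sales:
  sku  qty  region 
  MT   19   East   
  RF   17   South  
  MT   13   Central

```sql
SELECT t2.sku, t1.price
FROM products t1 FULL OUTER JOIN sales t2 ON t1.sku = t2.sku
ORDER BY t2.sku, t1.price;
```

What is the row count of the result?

7

FULL OUTER JOIN keeps every row from both sides; unmatched rows get NULL for the other side's columns.
Matching on t1.sku = t2.sku.
Matched pairs: 0; unmatched t1 rows kept: 4; unmatched t2 rows kept: 3.
Total: 0 matched + 7 padded = 7 rows.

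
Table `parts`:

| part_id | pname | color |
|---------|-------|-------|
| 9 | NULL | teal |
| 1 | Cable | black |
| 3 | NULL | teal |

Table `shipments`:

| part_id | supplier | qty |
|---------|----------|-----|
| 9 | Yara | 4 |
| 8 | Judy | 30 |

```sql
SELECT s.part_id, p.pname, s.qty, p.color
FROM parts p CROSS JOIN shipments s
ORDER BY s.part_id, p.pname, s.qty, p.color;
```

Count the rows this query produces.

6

CROSS JOIN pairs every row of `parts` with every row of `shipments`: 3 × 2 = 6 rows.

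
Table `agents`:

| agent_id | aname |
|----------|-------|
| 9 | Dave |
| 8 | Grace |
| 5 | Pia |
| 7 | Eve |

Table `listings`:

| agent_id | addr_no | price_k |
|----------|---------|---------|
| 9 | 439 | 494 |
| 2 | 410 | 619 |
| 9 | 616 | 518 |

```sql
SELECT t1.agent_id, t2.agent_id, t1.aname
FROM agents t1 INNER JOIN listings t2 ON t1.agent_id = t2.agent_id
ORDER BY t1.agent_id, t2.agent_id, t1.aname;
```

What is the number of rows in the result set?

INNER JOIN keeps only pairs where the ON condition holds.
Matching on t1.agent_id = t2.agent_id.
Matched pairs: 2.
Total: 2 rows.

2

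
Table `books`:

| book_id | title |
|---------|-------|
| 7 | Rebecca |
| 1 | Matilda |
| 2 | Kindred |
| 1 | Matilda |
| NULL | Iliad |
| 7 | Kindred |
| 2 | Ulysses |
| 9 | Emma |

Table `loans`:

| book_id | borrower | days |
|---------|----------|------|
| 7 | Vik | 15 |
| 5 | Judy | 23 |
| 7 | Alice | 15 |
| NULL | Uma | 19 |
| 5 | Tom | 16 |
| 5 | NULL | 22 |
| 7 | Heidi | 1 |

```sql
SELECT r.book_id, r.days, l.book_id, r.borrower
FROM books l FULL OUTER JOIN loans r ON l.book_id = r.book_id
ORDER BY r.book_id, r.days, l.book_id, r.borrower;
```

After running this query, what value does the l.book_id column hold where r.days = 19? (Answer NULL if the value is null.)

NULL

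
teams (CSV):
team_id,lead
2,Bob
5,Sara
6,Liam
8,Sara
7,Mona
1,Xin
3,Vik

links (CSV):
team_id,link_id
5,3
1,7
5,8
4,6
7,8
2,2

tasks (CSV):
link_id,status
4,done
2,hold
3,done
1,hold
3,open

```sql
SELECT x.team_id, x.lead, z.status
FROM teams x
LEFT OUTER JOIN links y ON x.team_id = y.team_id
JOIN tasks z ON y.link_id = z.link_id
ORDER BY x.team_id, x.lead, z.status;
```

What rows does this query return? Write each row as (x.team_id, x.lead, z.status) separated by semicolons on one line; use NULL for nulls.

Step 1 — x LEFT JOIN y on team_id → 8 row(s).
Then INNER JOIN `tasks z` on link_id: keep only rows whose y.link_id appears in z.

(2, Bob, hold); (5, Sara, done); (5, Sara, open)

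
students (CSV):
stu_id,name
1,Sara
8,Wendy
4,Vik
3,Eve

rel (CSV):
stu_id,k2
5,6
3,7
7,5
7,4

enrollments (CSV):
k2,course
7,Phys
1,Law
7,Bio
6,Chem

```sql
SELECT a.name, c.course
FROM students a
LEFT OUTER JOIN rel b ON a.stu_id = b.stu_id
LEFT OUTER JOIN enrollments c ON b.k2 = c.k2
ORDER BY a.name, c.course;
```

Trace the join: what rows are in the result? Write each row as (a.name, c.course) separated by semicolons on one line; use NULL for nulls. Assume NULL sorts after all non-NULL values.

(Eve, Bio); (Eve, Phys); (Sara, NULL); (Vik, NULL); (Wendy, NULL)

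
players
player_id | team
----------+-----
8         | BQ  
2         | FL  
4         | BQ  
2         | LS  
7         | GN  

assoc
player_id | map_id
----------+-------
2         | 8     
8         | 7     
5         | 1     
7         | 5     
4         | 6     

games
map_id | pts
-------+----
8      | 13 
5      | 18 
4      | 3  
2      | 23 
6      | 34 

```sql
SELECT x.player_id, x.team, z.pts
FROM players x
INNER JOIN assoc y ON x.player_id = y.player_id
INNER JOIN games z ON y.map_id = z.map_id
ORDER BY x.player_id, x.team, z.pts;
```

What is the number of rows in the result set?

4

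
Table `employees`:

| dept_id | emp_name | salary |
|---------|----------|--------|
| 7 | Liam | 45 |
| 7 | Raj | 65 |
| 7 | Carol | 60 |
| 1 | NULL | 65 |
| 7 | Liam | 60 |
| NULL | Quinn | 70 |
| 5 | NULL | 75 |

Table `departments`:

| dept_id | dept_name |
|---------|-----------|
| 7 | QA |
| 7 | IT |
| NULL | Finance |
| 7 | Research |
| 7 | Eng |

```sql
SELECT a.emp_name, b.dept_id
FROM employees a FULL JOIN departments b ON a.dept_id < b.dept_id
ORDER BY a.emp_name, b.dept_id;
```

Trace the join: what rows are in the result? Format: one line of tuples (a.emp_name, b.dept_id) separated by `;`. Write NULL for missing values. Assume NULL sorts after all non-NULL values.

(Carol, NULL); (Liam, NULL); (Liam, NULL); (Quinn, NULL); (Raj, NULL); (NULL, 7); (NULL, 7); (NULL, 7); (NULL, 7); (NULL, 7); (NULL, 7); (NULL, 7); (NULL, 7); (NULL, NULL)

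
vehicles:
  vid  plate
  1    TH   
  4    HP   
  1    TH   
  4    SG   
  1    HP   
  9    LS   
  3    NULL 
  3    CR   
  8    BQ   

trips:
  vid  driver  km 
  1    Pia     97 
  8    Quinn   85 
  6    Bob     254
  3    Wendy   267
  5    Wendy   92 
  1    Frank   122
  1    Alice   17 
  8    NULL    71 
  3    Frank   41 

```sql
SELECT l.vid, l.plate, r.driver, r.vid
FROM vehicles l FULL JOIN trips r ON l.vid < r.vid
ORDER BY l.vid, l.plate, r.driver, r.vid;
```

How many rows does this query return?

39

FULL OUTER JOIN keeps every row from both sides; unmatched rows get NULL for the other side's columns.
Matching on l.vid < r.vid.
- l (vid=1) pairs with 6 row(s) of r.
- l (vid=4) pairs with 4 row(s) of r.
- l (vid=1) pairs with 6 row(s) of r.
- l (vid=4) pairs with 4 row(s) of r.
- l (vid=1) pairs with 6 row(s) of r.
- l (vid=9) has no partner → padded with NULL.
- l (vid=3) pairs with 4 row(s) of r.
- l (vid=3) pairs with 4 row(s) of r.
- l (vid=8) has no partner → padded with NULL.
- 3 row(s) from r found no l partner → padded with NULL.
Total: 34 matched + 5 padded = 39 rows.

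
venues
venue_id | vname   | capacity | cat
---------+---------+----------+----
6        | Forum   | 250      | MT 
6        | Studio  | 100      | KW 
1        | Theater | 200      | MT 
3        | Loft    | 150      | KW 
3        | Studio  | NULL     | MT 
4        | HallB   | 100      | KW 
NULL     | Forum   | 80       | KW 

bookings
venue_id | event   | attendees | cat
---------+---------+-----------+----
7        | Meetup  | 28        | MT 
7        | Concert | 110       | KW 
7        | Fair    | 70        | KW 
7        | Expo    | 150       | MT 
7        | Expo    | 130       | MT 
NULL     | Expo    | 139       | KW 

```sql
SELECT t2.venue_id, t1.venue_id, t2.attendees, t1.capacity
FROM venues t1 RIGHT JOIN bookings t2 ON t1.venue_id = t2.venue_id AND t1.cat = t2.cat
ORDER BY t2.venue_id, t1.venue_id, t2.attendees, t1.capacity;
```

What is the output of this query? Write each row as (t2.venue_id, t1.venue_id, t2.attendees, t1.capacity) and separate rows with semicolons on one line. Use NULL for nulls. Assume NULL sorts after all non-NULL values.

RIGHT JOIN keeps every row from `bookings`; unmatched rows get NULL for `venues`'s columns.
Matching on t1.venue_id = t2.venue_id AND t1.cat = t2.cat. A NULL in a compared column never satisfies the condition.
- t1[0] venue_id=6, cat=MT → no match.
- t1[1] venue_id=6, cat=KW → no match.
- t1[2] venue_id=1, cat=MT → no match.
- t1[3] venue_id=3, cat=KW → no match.
- t1[4] venue_id=3, cat=MT → no match.
- t1[5] venue_id=4, cat=KW → no match.
- t1[6] venue_id=NULL, cat=KW → no match.
- 6 t2 row(s) had no t1 match → kept, t1 columns NULL.
After projecting and ordering:
t2.venue_id | t1.venue_id | t2.attendees | t1.capacity
7 | NULL | 28 | NULL
7 | NULL | 70 | NULL
7 | NULL | 110 | NULL
7 | NULL | 130 | NULL
7 | NULL | 150 | NULL
NULL | NULL | 139 | NULL

(7, NULL, 28, NULL); (7, NULL, 70, NULL); (7, NULL, 110, NULL); (7, NULL, 130, NULL); (7, NULL, 150, NULL); (NULL, NULL, 139, NULL)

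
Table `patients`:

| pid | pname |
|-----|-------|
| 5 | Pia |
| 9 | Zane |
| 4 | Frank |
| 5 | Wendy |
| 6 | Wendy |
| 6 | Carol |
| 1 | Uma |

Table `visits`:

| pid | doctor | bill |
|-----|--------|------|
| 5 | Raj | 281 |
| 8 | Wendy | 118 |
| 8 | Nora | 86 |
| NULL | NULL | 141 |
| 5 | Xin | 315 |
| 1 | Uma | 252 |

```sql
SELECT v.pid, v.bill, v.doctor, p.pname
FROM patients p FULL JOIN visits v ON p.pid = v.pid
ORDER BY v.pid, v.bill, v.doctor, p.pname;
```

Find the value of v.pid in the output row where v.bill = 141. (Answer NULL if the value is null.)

FULL OUTER JOIN keeps every row from both sides; unmatched rows get NULL for the other side's columns.
Matching on p.pid = v.pid. A NULL in a compared column never satisfies the condition.
- p[0] pid=5 → 2 match(es) in v → 2 row(s).
- p[1] pid=9 → no match; kept with NULLs on the v side.
- p[2] pid=4 → no match; kept with NULLs on the v side.
- p[3] pid=5 → 2 match(es) in v → 2 row(s).
- p[4] pid=6 → no match; kept with NULLs on the v side.
- p[5] pid=6 → no match; kept with NULLs on the v side.
- p[6] pid=1 → 1 match(es) in v → 1 row(s).
- 3 v row(s) had no p match → kept, p columns NULL.

NULL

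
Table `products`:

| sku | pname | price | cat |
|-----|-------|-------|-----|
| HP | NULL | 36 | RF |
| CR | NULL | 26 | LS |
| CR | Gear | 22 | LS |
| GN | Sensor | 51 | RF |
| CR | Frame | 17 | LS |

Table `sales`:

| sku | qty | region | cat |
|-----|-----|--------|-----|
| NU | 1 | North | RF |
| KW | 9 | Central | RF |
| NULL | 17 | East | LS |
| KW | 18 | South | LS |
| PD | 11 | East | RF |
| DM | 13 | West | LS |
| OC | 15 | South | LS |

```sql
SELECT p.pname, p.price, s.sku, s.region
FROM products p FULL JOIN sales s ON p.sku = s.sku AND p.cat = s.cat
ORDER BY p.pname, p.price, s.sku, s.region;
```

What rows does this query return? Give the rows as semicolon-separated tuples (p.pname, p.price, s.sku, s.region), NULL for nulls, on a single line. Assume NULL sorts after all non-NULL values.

(Frame, 17, NULL, NULL); (Gear, 22, NULL, NULL); (Sensor, 51, NULL, NULL); (NULL, 26, NULL, NULL); (NULL, 36, NULL, NULL); (NULL, NULL, DM, West); (NULL, NULL, KW, Central); (NULL, NULL, KW, South); (NULL, NULL, NU, North); (NULL, NULL, OC, South); (NULL, NULL, PD, East); (NULL, NULL, NULL, East)

FULL OUTER JOIN keeps every row from both sides; unmatched rows get NULL for the other side's columns.
Matching on p.sku = s.sku AND p.cat = s.cat. A NULL in a compared column never satisfies the condition.
- sku=HP, cat=RF: no s row matches, row kept with s columns NULL.
- sku=CR, cat=LS: no s row matches, row kept with s columns NULL.
- sku=CR, cat=LS: no s row matches, row kept with s columns NULL.
- sku=GN, cat=RF: no s row matches, row kept with s columns NULL.
- sku=CR, cat=LS: no s row matches, row kept with s columns NULL.
- plus 7 unmatched s row(s), each kept with NULL p columns.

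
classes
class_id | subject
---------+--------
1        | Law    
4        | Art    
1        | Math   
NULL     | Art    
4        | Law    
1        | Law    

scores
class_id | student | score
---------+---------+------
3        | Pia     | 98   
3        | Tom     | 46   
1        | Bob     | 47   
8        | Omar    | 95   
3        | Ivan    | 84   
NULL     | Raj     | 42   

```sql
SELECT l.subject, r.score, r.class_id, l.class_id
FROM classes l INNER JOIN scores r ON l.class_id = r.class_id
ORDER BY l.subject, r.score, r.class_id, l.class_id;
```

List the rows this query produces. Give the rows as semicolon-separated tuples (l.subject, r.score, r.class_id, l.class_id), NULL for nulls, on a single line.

(Law, 47, 1, 1); (Law, 47, 1, 1); (Math, 47, 1, 1)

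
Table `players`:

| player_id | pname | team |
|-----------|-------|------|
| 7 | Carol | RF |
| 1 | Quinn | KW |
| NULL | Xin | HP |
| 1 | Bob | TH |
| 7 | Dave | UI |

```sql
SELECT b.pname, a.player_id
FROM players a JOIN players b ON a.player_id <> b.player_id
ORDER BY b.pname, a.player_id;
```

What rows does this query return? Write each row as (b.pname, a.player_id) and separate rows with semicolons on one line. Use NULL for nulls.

(Bob, 7); (Bob, 7); (Carol, 1); (Carol, 1); (Dave, 1); (Dave, 1); (Quinn, 7); (Quinn, 7)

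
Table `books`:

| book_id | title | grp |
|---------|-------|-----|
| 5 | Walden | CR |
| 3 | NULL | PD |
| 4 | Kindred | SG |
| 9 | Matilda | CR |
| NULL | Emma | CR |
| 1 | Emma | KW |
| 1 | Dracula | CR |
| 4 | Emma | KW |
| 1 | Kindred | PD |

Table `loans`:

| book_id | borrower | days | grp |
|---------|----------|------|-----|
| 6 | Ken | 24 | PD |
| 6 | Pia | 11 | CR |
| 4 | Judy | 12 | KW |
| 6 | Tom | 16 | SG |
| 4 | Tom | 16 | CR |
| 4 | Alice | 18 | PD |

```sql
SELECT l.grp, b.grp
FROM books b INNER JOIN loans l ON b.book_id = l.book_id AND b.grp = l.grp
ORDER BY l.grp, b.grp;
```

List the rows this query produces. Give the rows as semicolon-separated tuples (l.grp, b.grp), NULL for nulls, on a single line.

INNER JOIN keeps only pairs where the ON condition holds.
Matching on b.book_id = l.book_id AND b.grp = l.grp. A NULL in a compared column never satisfies the condition.
- b (book_id=5, grp=CR) has no partner → excluded.
- b (book_id=3, grp=PD) has no partner → excluded.
- b (book_id=4, grp=SG) has no partner → excluded.
- b (book_id=9, grp=CR) has no partner → excluded.
- b (book_id=NULL, grp=CR) has no partner → excluded.
- b (book_id=1, grp=KW) has no partner → excluded.
- b (book_id=1, grp=CR) has no partner → excluded.
- b (book_id=4, grp=KW) pairs with 1 row(s) of l.
- b (book_id=1, grp=PD) has no partner → excluded.
After projecting and ordering:
l.grp | b.grp
KW | KW

(KW, KW)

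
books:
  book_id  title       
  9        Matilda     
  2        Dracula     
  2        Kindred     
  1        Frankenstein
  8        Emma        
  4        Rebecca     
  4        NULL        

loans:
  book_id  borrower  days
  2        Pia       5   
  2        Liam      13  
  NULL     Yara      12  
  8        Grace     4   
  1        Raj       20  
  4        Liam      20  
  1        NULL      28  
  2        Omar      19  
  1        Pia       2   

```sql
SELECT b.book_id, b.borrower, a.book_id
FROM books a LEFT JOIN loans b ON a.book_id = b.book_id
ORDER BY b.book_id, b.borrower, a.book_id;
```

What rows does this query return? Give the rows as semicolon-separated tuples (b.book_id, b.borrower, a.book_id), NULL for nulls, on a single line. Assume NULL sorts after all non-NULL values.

LEFT JOIN keeps every row from `books`; unmatched rows get NULL for `loans`'s columns.
Matching on a.book_id = b.book_id. A NULL in a compared column never satisfies the condition.
Matched pairs: 12; unmatched a rows kept: 1.

(1, Pia, 1); (1, Raj, 1); (1, NULL, 1); (2, Liam, 2); (2, Liam, 2); (2, Omar, 2); (2, Omar, 2); (2, Pia, 2); (2, Pia, 2); (4, Liam, 4); (4, Liam, 4); (8, Grace, 8); (NULL, NULL, 9)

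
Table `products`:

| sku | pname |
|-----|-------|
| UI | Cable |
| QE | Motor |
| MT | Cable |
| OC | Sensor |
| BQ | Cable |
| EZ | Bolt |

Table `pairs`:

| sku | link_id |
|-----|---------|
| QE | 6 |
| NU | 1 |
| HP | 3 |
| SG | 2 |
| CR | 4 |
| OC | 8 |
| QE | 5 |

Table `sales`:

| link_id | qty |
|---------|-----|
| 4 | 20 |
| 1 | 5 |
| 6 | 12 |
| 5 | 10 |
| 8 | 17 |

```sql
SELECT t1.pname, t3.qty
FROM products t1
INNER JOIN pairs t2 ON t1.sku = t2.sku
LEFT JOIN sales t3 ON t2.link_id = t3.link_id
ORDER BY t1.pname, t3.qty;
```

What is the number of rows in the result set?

3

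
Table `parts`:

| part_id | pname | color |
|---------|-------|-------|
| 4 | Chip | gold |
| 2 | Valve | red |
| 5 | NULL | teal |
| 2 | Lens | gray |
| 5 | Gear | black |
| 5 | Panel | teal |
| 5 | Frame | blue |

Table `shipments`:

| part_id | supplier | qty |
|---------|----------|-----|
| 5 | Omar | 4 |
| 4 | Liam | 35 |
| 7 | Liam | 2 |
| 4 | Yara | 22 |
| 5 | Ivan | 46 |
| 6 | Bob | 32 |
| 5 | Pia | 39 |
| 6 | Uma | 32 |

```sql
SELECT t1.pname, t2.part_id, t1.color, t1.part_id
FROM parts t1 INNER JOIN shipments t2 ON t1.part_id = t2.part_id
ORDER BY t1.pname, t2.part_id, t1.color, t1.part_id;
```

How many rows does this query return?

14

INNER JOIN keeps only pairs where the ON condition holds.
Matching on t1.part_id = t2.part_id.
Matched pairs: 14.
Total: 14 rows.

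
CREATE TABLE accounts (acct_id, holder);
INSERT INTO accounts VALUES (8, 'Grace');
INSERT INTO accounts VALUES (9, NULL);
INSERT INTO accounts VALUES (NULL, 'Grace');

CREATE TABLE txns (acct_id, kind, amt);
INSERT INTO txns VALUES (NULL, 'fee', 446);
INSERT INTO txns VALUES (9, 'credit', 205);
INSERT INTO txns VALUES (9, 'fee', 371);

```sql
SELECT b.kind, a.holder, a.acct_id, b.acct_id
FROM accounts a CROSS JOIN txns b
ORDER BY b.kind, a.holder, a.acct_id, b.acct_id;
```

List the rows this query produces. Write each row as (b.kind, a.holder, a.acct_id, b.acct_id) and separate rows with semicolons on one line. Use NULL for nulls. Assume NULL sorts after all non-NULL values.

(credit, Grace, 8, 9); (credit, Grace, NULL, 9); (credit, NULL, 9, 9); (fee, Grace, 8, 9); (fee, Grace, 8, NULL); (fee, Grace, NULL, 9); (fee, Grace, NULL, NULL); (fee, NULL, 9, 9); (fee, NULL, 9, NULL)

CROSS JOIN pairs every row of `accounts` with every row of `txns`: 3 × 3 = 9 rows.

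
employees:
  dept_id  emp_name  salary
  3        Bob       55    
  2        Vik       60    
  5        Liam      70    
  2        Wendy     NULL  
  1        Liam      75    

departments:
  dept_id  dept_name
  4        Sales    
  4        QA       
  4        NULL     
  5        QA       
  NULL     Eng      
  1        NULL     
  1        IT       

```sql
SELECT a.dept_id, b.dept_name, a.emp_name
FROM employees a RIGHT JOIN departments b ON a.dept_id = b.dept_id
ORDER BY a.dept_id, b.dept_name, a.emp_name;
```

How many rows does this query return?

RIGHT JOIN keeps every row from `departments`; unmatched rows get NULL for `employees`'s columns.
Matching on a.dept_id = b.dept_id. A NULL in a compared column never satisfies the condition.
- a (dept_id=3) has no partner in b.
- a (dept_id=2) has no partner in b.
- a (dept_id=5) pairs with 1 row(s) of b.
- a (dept_id=2) has no partner in b.
- a (dept_id=1) pairs with 2 row(s) of b.
- 4 row(s) from b found no a partner → padded with NULL.
Total: 3 matched + 4 padded = 7 rows.

7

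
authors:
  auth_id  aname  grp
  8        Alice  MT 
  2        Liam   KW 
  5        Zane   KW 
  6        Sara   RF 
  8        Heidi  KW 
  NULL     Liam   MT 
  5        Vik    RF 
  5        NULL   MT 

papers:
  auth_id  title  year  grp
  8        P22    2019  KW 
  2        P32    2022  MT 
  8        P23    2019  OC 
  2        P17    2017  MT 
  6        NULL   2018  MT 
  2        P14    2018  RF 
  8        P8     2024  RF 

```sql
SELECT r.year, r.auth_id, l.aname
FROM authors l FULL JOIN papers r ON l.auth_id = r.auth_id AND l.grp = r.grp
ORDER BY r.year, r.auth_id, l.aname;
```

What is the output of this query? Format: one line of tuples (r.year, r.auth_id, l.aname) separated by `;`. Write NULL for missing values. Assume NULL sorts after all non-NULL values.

(2017, 2, NULL); (2018, 2, NULL); (2018, 6, NULL); (2019, 8, Heidi); (2019, 8, NULL); (2022, 2, NULL); (2024, 8, NULL); (NULL, NULL, Alice); (NULL, NULL, Liam); (NULL, NULL, Liam); (NULL, NULL, Sara); (NULL, NULL, Vik); (NULL, NULL, Zane); (NULL, NULL, NULL)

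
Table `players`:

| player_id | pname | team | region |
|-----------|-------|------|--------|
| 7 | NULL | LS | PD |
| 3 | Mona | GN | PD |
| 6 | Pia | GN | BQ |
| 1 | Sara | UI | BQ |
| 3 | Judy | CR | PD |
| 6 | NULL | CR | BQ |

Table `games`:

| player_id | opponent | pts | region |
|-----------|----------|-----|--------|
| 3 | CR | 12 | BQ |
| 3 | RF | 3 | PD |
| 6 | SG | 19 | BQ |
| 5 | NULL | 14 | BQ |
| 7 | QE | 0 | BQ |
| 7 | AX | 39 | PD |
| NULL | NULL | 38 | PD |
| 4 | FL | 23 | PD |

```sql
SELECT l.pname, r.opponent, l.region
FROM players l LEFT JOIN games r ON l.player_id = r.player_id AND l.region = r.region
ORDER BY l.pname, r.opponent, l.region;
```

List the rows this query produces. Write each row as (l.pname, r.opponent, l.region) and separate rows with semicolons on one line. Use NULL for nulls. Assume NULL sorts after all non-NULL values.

LEFT JOIN keeps every row from `players`; unmatched rows get NULL for `games`'s columns.
Matching on l.player_id = r.player_id AND l.region = r.region. A NULL in a compared column never satisfies the condition.
Matched pairs: 5; unmatched l rows kept: 1.

(Judy, RF, PD); (Mona, RF, PD); (Pia, SG, BQ); (Sara, NULL, BQ); (NULL, AX, PD); (NULL, SG, BQ)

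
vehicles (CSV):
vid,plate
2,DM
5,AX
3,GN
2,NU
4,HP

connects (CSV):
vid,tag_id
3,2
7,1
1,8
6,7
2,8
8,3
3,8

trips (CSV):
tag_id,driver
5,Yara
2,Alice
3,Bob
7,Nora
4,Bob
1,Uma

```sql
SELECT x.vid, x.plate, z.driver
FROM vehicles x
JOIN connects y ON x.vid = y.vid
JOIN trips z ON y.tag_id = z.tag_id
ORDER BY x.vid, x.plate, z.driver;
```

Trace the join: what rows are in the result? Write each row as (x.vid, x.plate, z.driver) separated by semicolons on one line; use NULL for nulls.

Step 1 — x INNER JOIN y on vid → 4 row(s).
Then INNER JOIN `trips z` on tag_id: keep only rows whose y.tag_id appears in z.

(3, GN, Alice)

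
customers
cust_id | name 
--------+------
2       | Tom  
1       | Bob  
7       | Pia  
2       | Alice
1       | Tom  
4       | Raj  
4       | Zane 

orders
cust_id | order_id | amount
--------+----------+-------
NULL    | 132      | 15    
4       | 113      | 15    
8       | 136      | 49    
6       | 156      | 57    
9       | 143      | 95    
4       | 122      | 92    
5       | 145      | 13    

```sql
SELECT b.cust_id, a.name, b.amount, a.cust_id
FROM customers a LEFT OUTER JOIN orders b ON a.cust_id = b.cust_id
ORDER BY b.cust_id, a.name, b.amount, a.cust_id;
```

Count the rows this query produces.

LEFT JOIN keeps every row from `customers`; unmatched rows get NULL for `orders`'s columns.
Matching on a.cust_id = b.cust_id. A NULL in a compared column never satisfies the condition.
Matched pairs: 4; unmatched a rows kept: 5.
Total: 4 matched + 5 padded = 9 rows.

9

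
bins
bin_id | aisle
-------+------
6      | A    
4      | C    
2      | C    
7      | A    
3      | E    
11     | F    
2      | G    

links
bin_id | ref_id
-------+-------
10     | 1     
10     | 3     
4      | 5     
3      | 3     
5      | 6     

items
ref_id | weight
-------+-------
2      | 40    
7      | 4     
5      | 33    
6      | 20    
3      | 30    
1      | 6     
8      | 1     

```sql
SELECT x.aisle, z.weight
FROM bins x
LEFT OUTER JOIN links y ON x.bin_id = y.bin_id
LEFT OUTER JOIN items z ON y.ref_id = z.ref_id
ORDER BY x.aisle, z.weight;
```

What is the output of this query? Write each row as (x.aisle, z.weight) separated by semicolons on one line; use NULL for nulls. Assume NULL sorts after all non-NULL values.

Step 1 — x LEFT JOIN y on bin_id → 7 row(s).
Then LEFT JOIN `items z` on ref_id: each of those 7 rows is kept; rows whose y.ref_id has no match in z get NULL for z's columns.

(A, NULL); (A, NULL); (C, 33); (C, NULL); (E, 30); (F, NULL); (G, NULL)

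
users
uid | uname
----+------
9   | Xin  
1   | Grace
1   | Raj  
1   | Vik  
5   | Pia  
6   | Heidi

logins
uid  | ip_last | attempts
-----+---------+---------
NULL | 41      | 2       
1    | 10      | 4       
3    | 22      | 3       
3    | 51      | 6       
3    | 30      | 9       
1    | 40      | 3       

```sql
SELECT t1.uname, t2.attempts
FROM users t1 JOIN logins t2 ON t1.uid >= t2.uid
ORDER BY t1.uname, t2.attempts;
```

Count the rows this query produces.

21

INNER JOIN keeps only pairs where the ON condition holds.
Matching on t1.uid >= t2.uid. A NULL in a compared column never satisfies the condition.
Matched pairs: 21.
Total: 21 rows.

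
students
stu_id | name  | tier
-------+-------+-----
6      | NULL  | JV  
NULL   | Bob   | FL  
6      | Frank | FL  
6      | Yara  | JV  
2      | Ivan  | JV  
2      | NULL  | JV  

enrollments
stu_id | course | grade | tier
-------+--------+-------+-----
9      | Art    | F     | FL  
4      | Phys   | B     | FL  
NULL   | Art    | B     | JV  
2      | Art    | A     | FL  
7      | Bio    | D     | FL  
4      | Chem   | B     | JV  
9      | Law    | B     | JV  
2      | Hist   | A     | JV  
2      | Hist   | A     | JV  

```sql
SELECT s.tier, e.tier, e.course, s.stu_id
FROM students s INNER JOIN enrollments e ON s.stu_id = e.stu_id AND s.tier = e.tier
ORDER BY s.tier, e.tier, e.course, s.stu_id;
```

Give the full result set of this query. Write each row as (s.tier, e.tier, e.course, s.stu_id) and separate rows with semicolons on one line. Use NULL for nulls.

(JV, JV, Hist, 2); (JV, JV, Hist, 2); (JV, JV, Hist, 2); (JV, JV, Hist, 2)

INNER JOIN keeps only pairs where the ON condition holds.
Matching on s.stu_id = e.stu_id AND s.tier = e.tier. A NULL in a compared column never satisfies the condition.
- s (stu_id=6, tier=JV) has no partner → excluded.
- s (stu_id=NULL, tier=FL) has no partner → excluded.
- s (stu_id=6, tier=FL) has no partner → excluded.
- s (stu_id=6, tier=JV) has no partner → excluded.
- s (stu_id=2, tier=JV) pairs with 2 row(s) of e.
- s (stu_id=2, tier=JV) pairs with 2 row(s) of e.
After projecting and ordering:
s.tier | e.tier | e.course | s.stu_id
JV | JV | Hist | 2
JV | JV | Hist | 2
JV | JV | Hist | 2
JV | JV | Hist | 2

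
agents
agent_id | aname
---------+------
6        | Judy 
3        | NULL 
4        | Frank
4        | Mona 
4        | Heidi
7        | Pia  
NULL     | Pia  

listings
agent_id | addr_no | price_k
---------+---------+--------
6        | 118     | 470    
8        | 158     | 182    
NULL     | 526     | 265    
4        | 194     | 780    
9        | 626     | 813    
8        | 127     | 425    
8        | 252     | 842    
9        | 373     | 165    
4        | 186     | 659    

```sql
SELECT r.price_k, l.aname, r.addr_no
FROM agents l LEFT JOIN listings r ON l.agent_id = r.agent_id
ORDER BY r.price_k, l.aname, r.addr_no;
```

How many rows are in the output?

LEFT JOIN keeps every row from `agents`; unmatched rows get NULL for `listings`'s columns.
Matching on l.agent_id = r.agent_id. A NULL in a compared column never satisfies the condition.
Matched pairs: 7; unmatched l rows kept: 3.
Total: 7 matched + 3 padded = 10 rows.

10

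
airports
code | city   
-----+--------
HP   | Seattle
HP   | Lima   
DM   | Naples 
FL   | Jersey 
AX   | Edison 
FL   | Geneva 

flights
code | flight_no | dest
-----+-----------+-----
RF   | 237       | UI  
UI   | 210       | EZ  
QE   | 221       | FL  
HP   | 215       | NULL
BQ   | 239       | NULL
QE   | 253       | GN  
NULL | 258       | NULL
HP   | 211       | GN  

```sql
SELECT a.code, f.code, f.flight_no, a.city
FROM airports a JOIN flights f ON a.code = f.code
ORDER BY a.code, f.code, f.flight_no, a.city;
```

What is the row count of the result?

INNER JOIN keeps only pairs where the ON condition holds.
Matching on a.code = f.code. A NULL in a compared column never satisfies the condition.
Matched pairs: 4.
Total: 4 rows.

4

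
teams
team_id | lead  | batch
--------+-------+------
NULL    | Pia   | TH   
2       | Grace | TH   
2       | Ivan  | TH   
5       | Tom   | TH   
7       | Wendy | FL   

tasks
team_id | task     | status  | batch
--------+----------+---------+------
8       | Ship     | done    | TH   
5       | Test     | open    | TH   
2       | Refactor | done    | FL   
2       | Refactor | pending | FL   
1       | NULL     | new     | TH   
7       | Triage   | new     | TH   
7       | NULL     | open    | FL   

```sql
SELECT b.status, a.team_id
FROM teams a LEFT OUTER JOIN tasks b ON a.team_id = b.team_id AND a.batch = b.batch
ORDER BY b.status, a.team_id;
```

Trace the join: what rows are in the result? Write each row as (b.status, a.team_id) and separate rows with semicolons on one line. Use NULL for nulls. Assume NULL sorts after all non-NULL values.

(open, 5); (open, 7); (NULL, 2); (NULL, 2); (NULL, NULL)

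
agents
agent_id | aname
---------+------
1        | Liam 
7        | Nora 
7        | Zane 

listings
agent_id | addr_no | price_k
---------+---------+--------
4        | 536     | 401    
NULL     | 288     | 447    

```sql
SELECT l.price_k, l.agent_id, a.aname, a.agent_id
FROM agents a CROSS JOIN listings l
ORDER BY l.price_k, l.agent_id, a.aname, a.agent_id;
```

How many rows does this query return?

CROSS JOIN pairs every row of `agents` with every row of `listings`: 3 × 2 = 6 rows.

6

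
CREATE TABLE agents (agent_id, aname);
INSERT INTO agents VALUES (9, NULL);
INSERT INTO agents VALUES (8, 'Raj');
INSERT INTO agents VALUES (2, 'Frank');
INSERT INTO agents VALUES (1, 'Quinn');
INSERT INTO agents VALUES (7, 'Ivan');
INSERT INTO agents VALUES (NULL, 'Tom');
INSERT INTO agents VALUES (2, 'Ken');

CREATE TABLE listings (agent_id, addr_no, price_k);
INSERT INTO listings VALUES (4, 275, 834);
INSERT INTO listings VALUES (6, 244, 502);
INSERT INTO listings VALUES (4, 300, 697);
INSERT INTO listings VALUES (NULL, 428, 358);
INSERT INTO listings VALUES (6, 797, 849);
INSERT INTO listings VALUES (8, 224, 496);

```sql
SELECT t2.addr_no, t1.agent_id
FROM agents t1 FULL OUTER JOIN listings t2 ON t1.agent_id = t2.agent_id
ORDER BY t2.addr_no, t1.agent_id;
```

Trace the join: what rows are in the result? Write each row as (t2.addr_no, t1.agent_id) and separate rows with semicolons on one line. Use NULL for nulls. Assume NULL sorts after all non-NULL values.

FULL OUTER JOIN keeps every row from both sides; unmatched rows get NULL for the other side's columns.
Matching on t1.agent_id = t2.agent_id. A NULL in a compared column never satisfies the condition.
- t1 row (agent_id=9): no match → kept, t2 columns NULL.
- t1 row (agent_id=8): matches 1 t2 row(s) → 1 output row(s).
- t1 row (agent_id=2): no match → kept, t2 columns NULL.
- t1 row (agent_id=1): no match → kept, t2 columns NULL.
- t1 row (agent_id=7): no match → kept, t2 columns NULL.
- t1 row (agent_id=NULL): no match → kept, t2 columns NULL.
- t1 row (agent_id=2): no match → kept, t2 columns NULL.
- 5 row(s) from t2 found no t1 partner → padded with NULL.

(224, 8); (244, NULL); (275, NULL); (300, NULL); (428, NULL); (797, NULL); (NULL, 1); (NULL, 2); (NULL, 2); (NULL, 7); (NULL, 9); (NULL, NULL)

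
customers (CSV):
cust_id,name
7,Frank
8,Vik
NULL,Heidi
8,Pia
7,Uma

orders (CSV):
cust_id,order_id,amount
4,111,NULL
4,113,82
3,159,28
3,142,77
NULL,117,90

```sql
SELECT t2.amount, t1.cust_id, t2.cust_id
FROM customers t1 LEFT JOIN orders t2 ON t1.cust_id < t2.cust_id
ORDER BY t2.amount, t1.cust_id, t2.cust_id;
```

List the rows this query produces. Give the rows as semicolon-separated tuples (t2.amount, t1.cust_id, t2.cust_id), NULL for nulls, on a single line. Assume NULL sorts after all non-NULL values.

(NULL, 7, NULL); (NULL, 7, NULL); (NULL, 8, NULL); (NULL, 8, NULL); (NULL, NULL, NULL)

LEFT JOIN keeps every row from `customers`; unmatched rows get NULL for `orders`'s columns.
Matching on t1.cust_id < t2.cust_id. A NULL in a compared column never satisfies the condition.
Matched pairs: 0; unmatched t1 rows kept: 5.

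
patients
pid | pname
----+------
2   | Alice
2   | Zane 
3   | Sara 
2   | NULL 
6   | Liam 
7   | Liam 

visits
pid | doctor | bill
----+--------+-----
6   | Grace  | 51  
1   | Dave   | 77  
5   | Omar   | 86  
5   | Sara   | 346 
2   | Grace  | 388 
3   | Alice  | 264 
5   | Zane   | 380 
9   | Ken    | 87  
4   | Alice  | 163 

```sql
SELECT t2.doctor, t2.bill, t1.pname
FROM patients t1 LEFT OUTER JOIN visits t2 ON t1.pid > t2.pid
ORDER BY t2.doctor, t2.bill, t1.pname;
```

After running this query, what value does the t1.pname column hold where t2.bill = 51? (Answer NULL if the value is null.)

Liam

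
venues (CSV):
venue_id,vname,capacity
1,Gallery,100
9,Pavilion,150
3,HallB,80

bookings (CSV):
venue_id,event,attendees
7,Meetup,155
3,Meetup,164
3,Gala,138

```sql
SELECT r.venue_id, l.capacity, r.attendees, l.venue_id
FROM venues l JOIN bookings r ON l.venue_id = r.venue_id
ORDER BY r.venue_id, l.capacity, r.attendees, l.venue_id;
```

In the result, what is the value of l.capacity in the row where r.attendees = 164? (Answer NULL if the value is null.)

80

INNER JOIN keeps only pairs where the ON condition holds.
Matching on l.venue_id = r.venue_id.
- l row (venue_id=1): no match → dropped.
- l row (venue_id=9): no match → dropped.
- l row (venue_id=3): matches 2 r row(s) → 2 output row(s).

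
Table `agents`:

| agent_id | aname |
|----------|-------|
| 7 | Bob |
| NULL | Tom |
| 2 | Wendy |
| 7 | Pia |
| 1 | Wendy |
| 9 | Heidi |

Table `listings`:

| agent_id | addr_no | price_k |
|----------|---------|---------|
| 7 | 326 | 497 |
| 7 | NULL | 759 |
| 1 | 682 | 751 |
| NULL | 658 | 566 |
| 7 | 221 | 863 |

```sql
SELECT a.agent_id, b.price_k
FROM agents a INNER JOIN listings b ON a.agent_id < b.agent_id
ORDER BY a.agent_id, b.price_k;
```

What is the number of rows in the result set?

6

INNER JOIN keeps only pairs where the ON condition holds.
Matching on a.agent_id < b.agent_id. A NULL in a compared column never satisfies the condition.
- a row (agent_id=7): no match → dropped.
- a row (agent_id=NULL): no match → dropped.
- a row (agent_id=2): matches 3 b row(s) → 3 output row(s).
- a row (agent_id=7): no match → dropped.
- a row (agent_id=1): matches 3 b row(s) → 3 output row(s).
- a row (agent_id=9): no match → dropped.
Total: 6 rows.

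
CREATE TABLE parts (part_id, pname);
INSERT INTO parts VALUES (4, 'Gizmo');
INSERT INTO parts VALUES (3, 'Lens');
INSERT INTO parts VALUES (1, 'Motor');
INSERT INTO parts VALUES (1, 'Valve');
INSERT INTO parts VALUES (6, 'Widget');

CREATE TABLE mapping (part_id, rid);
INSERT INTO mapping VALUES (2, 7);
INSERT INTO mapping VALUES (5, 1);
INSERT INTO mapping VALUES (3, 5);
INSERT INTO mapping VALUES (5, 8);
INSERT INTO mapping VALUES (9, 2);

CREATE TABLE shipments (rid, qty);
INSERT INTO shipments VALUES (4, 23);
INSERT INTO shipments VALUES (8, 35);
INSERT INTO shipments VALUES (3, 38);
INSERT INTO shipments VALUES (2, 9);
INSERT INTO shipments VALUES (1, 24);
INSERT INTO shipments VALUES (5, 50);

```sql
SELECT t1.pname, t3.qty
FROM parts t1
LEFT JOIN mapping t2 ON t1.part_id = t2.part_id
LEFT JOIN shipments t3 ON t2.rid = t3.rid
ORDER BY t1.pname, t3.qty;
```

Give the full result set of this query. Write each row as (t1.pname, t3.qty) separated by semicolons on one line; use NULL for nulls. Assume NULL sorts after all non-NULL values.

(Gizmo, NULL); (Lens, 50); (Motor, NULL); (Valve, NULL); (Widget, NULL)

Step 1 — t1 LEFT JOIN t2 on part_id → 5 row(s).
Then LEFT JOIN `shipments t3` on rid: each of those 5 rows is kept; rows whose t2.rid has no match in t3 get NULL for t3's columns.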